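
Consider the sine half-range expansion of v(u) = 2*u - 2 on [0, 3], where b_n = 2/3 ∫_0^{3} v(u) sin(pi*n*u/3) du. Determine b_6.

-2/pi

b_6 = 2/3 ∫_0^{3} (2*u - 2) sin(2*pi*u) du.
Integrating by parts (boundary term plus one more integral), an antiderivative of (2*u - 2) sin(2*pi*u) is -u*cos(2*pi*u)/pi + sin(2*pi*u)/(2*pi**2) + cos(2*pi*u)/pi; evaluating from 0 to 3: ∫_{0}^{3} (2*u - 2) sin(2*pi*u) du = (-2/pi) - (1/pi) = -3/pi.
Hence b_6 = (2/3)·(-3/pi) = -2/pi.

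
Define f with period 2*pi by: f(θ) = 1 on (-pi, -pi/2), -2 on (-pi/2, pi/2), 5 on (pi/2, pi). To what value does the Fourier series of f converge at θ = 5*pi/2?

θ = 5*pi/2 differs from θ = pi/2 by 1 full period(s), and the series is 2*pi-periodic.
At θ = pi/2 the one-sided limits are f(pi/2^-) = -2 and f(pi/2^+) = 5.
By Dirichlet's theorem the series converges to their average, [(-2) + (5)]/2 = 3/2.

3/2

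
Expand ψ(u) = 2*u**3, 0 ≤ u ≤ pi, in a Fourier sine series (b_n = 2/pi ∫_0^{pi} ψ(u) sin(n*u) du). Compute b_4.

3/8 - pi**2

b_4 = 2/pi ∫_0^{pi} (2*u**3) sin(4*u) du.
Integrating by parts three times (tabular method), an antiderivative of (2*u**3) sin(4*u) is -u**3*cos(4*u)/2 + 3*u**2*sin(4*u)/8 + 3*u*cos(4*u)/16 - 3*sin(4*u)/64; evaluating from 0 to pi: ∫_{0}^{pi} (2*u**3) sin(4*u) du = (pi*(3 - 8*pi**2)/16) - (0) = pi*(3 - 8*pi**2)/16.
Hence b_4 = (2/pi)·(pi*(3 - 8*pi**2)/16) = 3/8 - pi**2.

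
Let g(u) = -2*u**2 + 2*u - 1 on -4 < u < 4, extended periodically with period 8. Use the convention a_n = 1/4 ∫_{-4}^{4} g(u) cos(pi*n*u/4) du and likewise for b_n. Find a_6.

a_6 = 1/4 ∫_{-4}^{4} g(u) cos(3*pi*u/2) du.
Integrating by parts twice (tabular method), an antiderivative of (-2*u**2 + 2*u - 1) cos(3*pi*u/2) is -4*u**2*sin(3*pi*u/2)/(3*pi) + 4*u*sin(3*pi*u/2)/(3*pi) - 16*u*cos(3*pi*u/2)/(9*pi**2) - 2*sin(3*pi*u/2)/(3*pi) + 32*sin(3*pi*u/2)/(27*pi**3) + 8*cos(3*pi*u/2)/(9*pi**2); evaluating from -4 to 4: ∫_{-4}^{4} (-2*u**2 + 2*u - 1) cos(3*pi*u/2) du = (-56/(9*pi**2)) - (8/pi**2) = -128/(9*pi**2).
Hence a_6 = (1/4)·(-128/(9*pi**2)) = -32/(9*pi**2).

-32/(9*pi**2)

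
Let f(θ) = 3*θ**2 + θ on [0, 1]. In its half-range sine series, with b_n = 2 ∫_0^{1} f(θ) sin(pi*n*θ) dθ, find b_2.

-4/pi

b_2 = 2 ∫_0^{1} (3*θ**2 + θ) sin(2*pi*θ) dθ.
Integrating by parts twice (tabular method), an antiderivative of (3*θ**2 + θ) sin(2*pi*θ) is -3*θ**2*cos(2*pi*θ)/(2*pi) + 3*θ*sin(2*pi*θ)/(2*pi**2) - θ*cos(2*pi*θ)/(2*pi) + sin(2*pi*θ)/(4*pi**2) + 3*cos(2*pi*θ)/(4*pi**3); evaluating from 0 to 1: ∫_{0}^{1} (3*θ**2 + θ) sin(2*pi*θ) dθ = (-2/pi + 3/(4*pi**3)) - (3/(4*pi**3)) = -2/pi.
Hence b_2 = 2·(-2/pi) = -4/pi.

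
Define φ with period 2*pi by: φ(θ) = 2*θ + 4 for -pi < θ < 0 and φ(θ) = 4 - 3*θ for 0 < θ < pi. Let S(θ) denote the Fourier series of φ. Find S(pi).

4 - 5*pi/2

At θ = pi the one-sided limits are φ(pi^-) = 4 - 3*pi and φ(pi^+) = 4 - 2*pi.
By Dirichlet's theorem the series converges to their average, [(4 - 3*pi) + (4 - 2*pi)]/2 = 4 - 5*pi/2.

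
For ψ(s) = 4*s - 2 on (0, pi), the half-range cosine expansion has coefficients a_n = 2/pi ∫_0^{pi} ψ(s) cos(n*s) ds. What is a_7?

a_7 = 2/pi ∫_0^{pi} (4*s - 2) cos(7*s) ds.
Integrating by parts (boundary term plus one more integral), an antiderivative of (4*s - 2) cos(7*s) is 4*s*sin(7*s)/7 - 2*sin(7*s)/7 + 4*cos(7*s)/49; evaluating from 0 to pi: ∫_{0}^{pi} (4*s - 2) cos(7*s) ds = (-4/49) - (4/49) = -8/49.
Hence a_7 = (2/pi)·(-8/49) = -16/(49*pi).

-16/(49*pi)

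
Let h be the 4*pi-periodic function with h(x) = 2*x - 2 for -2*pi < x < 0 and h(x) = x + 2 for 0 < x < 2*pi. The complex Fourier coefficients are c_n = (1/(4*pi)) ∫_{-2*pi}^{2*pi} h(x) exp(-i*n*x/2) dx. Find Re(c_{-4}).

0

Since h is real-valued, Re(c_{-4}) = (1/(4*pi)) ∫_{-2*pi}^{2*pi} h(x) cos(-2*x) dx = a_{4}/2.
Split the integral at the breakpoints.
Integrating by parts (boundary term plus one more integral), an antiderivative of (2*x - 2) cos(-2*x) is x*sin(2*x) - sin(2*x) + cos(2*x)/2; evaluating from -2*pi to 0: ∫_{-2*pi}^{0} (2*x - 2) cos(-2*x) dx = (1/2) - (1/2) = 0.
Integrating by parts (boundary term plus one more integral), an antiderivative of (x + 2) cos(-2*x) is x*sin(2*x)/2 + sin(2*x) + cos(2*x)/4; evaluating from 0 to 2*pi: ∫_{0}^{2*pi} (x + 2) cos(-2*x) dx = (1/4) - (1/4) = 0.
So ∫_{-2*pi}^{2*pi} h(x) cos(-2*x) dx = 0.
Hence Re(c_{-4}) = (1/(4*pi))·(0) = 0.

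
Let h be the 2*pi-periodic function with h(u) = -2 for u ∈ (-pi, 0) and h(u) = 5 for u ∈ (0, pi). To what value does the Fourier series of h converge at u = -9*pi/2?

-2

u = -9*pi/2 differs from u = -pi/2 by -2 full period(s), and the series is 2*pi-periodic.
h is continuous at u = -pi/2 with value -2, so the series converges to -2 there.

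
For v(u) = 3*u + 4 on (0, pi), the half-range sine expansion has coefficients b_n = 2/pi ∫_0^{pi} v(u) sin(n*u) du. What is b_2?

b_2 = 2/pi ∫_0^{pi} (3*u + 4) sin(2*u) du.
Integrating by parts (boundary term plus one more integral), an antiderivative of (3*u + 4) sin(2*u) is -3*u*cos(2*u)/2 + 3*sin(2*u)/4 - 2*cos(2*u); evaluating from 0 to pi: ∫_{0}^{pi} (3*u + 4) sin(2*u) du = (-3*pi/2 - 2) - (-2) = -3*pi/2.
Hence b_2 = (2/pi)·(-3*pi/2) = -3.

-3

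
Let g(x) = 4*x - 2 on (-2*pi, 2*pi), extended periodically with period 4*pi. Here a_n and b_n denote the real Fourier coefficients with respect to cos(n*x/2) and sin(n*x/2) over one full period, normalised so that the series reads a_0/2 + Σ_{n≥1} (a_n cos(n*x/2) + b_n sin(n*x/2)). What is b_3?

16/3

b_3 = (1/(2*pi)) ∫_{-2*pi}^{2*pi} g(x) sin(3*x/2) dx.
Integrating by parts (boundary term plus one more integral), an antiderivative of (4*x - 2) sin(3*x/2) is -8*x*cos(3*x/2)/3 + 16*sin(3*x/2)/9 + 4*cos(3*x/2)/3; evaluating from -2*pi to 2*pi: ∫_{-2*pi}^{2*pi} (4*x - 2) sin(3*x/2) dx = (-4/3 + 16*pi/3) - (-16*pi/3 - 4/3) = 32*pi/3.
Hence b_3 = (1/(2*pi))·(32*pi/3) = 16/3.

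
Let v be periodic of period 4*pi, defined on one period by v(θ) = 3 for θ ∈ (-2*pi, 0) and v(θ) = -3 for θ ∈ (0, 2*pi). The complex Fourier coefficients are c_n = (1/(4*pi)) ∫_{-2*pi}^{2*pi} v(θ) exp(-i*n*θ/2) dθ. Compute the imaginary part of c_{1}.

6/pi

Since v is real-valued, Im(c_{1}) = -(1/(4*pi)) ∫_{-2*pi}^{2*pi} v(θ) sin(θ/2) dθ = -b_{1}/2.
v is odd and sin(θ/2) is odd, so the integrand is even: ∫_{-2*pi}^{2*pi} v(θ) sin(θ/2) dθ = 2∫_0^{2*pi} v(θ) sin(θ/2) dθ.
Directly, an antiderivative of (-3) sin(θ/2) is 6*cos(θ/2); evaluating from 0 to 2*pi: ∫_{0}^{2*pi} (-3) sin(θ/2) dθ = (-6) - (6) = -12.
So ∫_{-2*pi}^{2*pi} v(θ) sin(θ/2) dθ = -24.
Hence Im(c_{1}) = (-1/(4*pi))·(-24) = 6/pi.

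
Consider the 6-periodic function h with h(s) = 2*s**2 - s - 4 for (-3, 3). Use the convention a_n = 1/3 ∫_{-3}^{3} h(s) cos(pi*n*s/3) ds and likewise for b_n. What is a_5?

-72/(25*pi**2)

a_5 = 1/3 ∫_{-3}^{3} h(s) cos(5*pi*s/3) ds.
Integrating by parts twice (tabular method), an antiderivative of (2*s**2 - s - 4) cos(5*pi*s/3) is 6*s**2*sin(5*pi*s/3)/(5*pi) - 3*s*sin(5*pi*s/3)/(5*pi) + 36*s*cos(5*pi*s/3)/(25*pi**2) - 12*sin(5*pi*s/3)/(5*pi) - 108*sin(5*pi*s/3)/(125*pi**3) - 9*cos(5*pi*s/3)/(25*pi**2); evaluating from -3 to 3: ∫_{-3}^{3} (2*s**2 - s - 4) cos(5*pi*s/3) ds = (-99/(25*pi**2)) - (117/(25*pi**2)) = -216/(25*pi**2).
Hence a_5 = (1/3)·(-216/(25*pi**2)) = -72/(25*pi**2).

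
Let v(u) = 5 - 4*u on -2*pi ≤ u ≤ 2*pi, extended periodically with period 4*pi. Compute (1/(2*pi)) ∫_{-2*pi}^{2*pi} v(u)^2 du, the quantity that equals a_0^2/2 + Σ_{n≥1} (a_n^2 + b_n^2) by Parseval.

(1/(2*pi)) ∫_{-2*pi}^{2*pi} v(u)^2 du = (1/(2*pi)) · (100*pi + 256*pi**3/3) = 50 + 128*pi**2/3.

50 + 128*pi**2/3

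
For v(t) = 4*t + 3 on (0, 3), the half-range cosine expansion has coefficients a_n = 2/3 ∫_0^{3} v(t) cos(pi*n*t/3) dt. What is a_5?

-48/(25*pi**2)

a_5 = 2/3 ∫_0^{3} (4*t + 3) cos(5*pi*t/3) dt.
Integrating by parts (boundary term plus one more integral), an antiderivative of (4*t + 3) cos(5*pi*t/3) is 12*t*sin(5*pi*t/3)/(5*pi) + 9*sin(5*pi*t/3)/(5*pi) + 36*cos(5*pi*t/3)/(25*pi**2); evaluating from 0 to 3: ∫_{0}^{3} (4*t + 3) cos(5*pi*t/3) dt = (-36/(25*pi**2)) - (36/(25*pi**2)) = -72/(25*pi**2).
Hence a_5 = (2/3)·(-72/(25*pi**2)) = -48/(25*pi**2).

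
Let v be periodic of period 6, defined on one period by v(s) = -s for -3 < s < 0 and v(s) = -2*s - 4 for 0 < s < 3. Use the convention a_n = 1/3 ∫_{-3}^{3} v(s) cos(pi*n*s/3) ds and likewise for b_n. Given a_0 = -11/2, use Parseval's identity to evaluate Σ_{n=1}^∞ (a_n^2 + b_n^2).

Parseval: a_0^2/2 + Σ_{n≥1} (a_n^2+b_n^2) = 1/3 ∫_{-3}^{3} v(s)^2 ds = 55.
Subtract a_0^2/2 = 121/8: Σ (a_n^2+b_n^2) = 319/8.

319/8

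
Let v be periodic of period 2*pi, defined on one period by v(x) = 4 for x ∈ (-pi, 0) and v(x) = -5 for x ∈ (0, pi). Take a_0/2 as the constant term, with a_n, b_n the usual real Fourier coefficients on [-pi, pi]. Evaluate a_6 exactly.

a_6 = 1/pi ∫_{-pi}^{pi} v(x) cos(6*x) dx.
Split the integral at the breakpoints.
Directly, an antiderivative of (4) cos(6*x) is 2*sin(6*x)/3; evaluating from -pi to 0: ∫_{-pi}^{0} (4) cos(6*x) dx = (0) - (0) = 0.
Directly, an antiderivative of (-5) cos(6*x) is -5*sin(6*x)/6; evaluating from 0 to pi: ∫_{0}^{pi} (-5) cos(6*x) dx = (0) - (0) = 0.
Summing the pieces and multiplying by (1/pi) gives a_6 = 0.

0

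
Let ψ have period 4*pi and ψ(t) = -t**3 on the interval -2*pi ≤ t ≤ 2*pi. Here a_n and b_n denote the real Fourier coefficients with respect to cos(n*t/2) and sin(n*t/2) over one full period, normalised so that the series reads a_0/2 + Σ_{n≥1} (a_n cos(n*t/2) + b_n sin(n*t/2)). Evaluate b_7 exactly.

b_7 = (1/(2*pi)) ∫_{-2*pi}^{2*pi} ψ(t) sin(7*t/2) dt.
ψ is odd and sin(7*t/2) is odd, so the integrand is even and b_7 = 1/pi ∫_0^{2*pi} ψ(t) sin(7*t/2) dt.
Integrating by parts three times (tabular method), an antiderivative of (-t**3) sin(7*t/2) is 2*t**3*cos(7*t/2)/7 - 12*t**2*sin(7*t/2)/49 - 48*t*cos(7*t/2)/343 + 96*sin(7*t/2)/2401; evaluating from 0 to 2*pi: ∫_{0}^{2*pi} (-t**3) sin(7*t/2) dt = (16*pi*(6 - 49*pi**2)/343) - (0) = 16*pi*(6 - 49*pi**2)/343.
Hence b_7 = (1/pi)·(16*pi*(6 - 49*pi**2)/343) = 96/343 - 16*pi**2/7.

96/343 - 16*pi**2/7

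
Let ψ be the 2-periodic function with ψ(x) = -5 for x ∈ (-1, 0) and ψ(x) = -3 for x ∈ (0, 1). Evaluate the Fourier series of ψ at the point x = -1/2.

-5

ψ is continuous at x = -1/2 with value -5, so the series converges to -5 there.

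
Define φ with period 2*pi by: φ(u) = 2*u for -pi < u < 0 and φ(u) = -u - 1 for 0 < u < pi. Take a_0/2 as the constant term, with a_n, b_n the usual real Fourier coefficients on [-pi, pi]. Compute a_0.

a_0 = 1/pi ∫_{-pi}^{pi} φ(u) du = 1/pi · (-pi*(2 + 3*pi)/2) = -3*pi/2 - 1.

-3*pi/2 - 1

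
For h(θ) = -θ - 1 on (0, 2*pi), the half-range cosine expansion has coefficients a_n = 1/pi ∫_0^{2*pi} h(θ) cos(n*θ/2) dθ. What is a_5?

a_5 = 1/pi ∫_0^{2*pi} (-θ - 1) cos(5*θ/2) dθ.
Integrating by parts (boundary term plus one more integral), an antiderivative of (-θ - 1) cos(5*θ/2) is -2*θ*sin(5*θ/2)/5 - 2*sin(5*θ/2)/5 - 4*cos(5*θ/2)/25; evaluating from 0 to 2*pi: ∫_{0}^{2*pi} (-θ - 1) cos(5*θ/2) dθ = (4/25) - (-4/25) = 8/25.
Hence a_5 = (1/pi)·(8/25) = 8/(25*pi).

8/(25*pi)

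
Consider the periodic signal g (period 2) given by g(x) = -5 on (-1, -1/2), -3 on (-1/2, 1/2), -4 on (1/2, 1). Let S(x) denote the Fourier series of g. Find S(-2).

x = -2 differs from x = 0 by -1 full period(s), and the series is 2-periodic.
g is continuous at x = 0 with value -3, so the series converges to -3 there.

-3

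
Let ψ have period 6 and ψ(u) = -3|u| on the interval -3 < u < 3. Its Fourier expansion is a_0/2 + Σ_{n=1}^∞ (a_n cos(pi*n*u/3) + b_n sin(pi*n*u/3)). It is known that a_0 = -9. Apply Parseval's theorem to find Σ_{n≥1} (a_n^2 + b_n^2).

27/2

Parseval: a_0^2/2 + Σ_{n≥1} (a_n^2+b_n^2) = 1/3 ∫_{-3}^{3} ψ(u)^2 du = 54.
Subtract a_0^2/2 = 81/2: Σ (a_n^2+b_n^2) = 27/2.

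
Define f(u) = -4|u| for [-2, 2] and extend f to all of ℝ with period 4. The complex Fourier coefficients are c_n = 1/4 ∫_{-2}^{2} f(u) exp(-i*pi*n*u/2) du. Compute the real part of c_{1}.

16/pi**2

Since f is real-valued, Re(c_{1}) = 1/4 ∫_{-2}^{2} f(u) cos(pi*u/2) du = a_{1}/2.
f is even and cos(pi*u/2) is even, so the integrand is even: ∫_{-2}^{2} f(u) cos(pi*u/2) du = 2∫_0^{2} f(u) cos(pi*u/2) du.
Integrating by parts (boundary term plus one more integral), an antiderivative of (-4*u) cos(pi*u/2) is -8*u*sin(pi*u/2)/pi - 16*cos(pi*u/2)/pi**2; evaluating from 0 to 2: ∫_{0}^{2} (-4*u) cos(pi*u/2) du = (16/pi**2) - (-16/pi**2) = 32/pi**2.
So ∫_{-2}^{2} f(u) cos(pi*u/2) du = 64/pi**2.
Hence Re(c_{1}) = (1/4)·(64/pi**2) = 16/pi**2.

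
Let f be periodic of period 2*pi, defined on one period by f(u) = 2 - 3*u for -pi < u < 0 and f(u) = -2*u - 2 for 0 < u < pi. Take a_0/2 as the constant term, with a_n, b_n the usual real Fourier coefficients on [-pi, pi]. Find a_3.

a_3 = 1/pi ∫_{-pi}^{pi} f(u) cos(3*u) du.
Split the integral at the breakpoints.
Integrating by parts (boundary term plus one more integral), an antiderivative of (2 - 3*u) cos(3*u) is -u*sin(3*u) + 2*sin(3*u)/3 - cos(3*u)/3; evaluating from -pi to 0: ∫_{-pi}^{0} (2 - 3*u) cos(3*u) du = (-1/3) - (1/3) = -2/3.
Integrating by parts (boundary term plus one more integral), an antiderivative of (-2*u - 2) cos(3*u) is -2*u*sin(3*u)/3 - 2*sin(3*u)/3 - 2*cos(3*u)/9; evaluating from 0 to pi: ∫_{0}^{pi} (-2*u - 2) cos(3*u) du = (2/9) - (-2/9) = 4/9.
Summing the pieces and multiplying by (1/pi) gives a_3 = -2/(9*pi).

-2/(9*pi)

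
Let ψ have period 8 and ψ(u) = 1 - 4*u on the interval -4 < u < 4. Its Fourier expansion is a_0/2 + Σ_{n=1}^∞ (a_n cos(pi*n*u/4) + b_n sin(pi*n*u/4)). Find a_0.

2

a_0 = 1/4 ∫_{-4}^{4} ψ(u) du = 1/4 · (8) = 2.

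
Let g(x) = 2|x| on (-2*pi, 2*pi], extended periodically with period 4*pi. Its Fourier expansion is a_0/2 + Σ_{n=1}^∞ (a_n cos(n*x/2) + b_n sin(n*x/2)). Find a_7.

-16/(49*pi)

a_7 = (1/(2*pi)) ∫_{-2*pi}^{2*pi} g(x) cos(7*x/2) dx.
g is even and cos(7*x/2) is even, so the integrand is even and a_7 = 1/pi ∫_0^{2*pi} g(x) cos(7*x/2) dx.
Integrating by parts (boundary term plus one more integral), an antiderivative of (2*x) cos(7*x/2) is 4*x*sin(7*x/2)/7 + 8*cos(7*x/2)/49; evaluating from 0 to 2*pi: ∫_{0}^{2*pi} (2*x) cos(7*x/2) dx = (-8/49) - (8/49) = -16/49.
Hence a_7 = (1/pi)·(-16/49) = -16/(49*pi).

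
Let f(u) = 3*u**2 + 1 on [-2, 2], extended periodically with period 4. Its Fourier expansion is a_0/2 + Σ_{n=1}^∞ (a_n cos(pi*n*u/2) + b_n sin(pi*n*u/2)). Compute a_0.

10

a_0 = 1/2 ∫_{-2}^{2} f(u) du = 1/2 · (20) = 10.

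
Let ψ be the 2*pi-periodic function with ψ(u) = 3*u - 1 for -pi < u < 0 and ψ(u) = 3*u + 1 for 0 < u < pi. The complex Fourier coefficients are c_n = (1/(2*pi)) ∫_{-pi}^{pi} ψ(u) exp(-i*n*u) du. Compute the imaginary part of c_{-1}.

Since ψ is real-valued, Im(c_{-1}) = -(1/(2*pi)) ∫_{-pi}^{pi} ψ(u) sin(-u) du = b_{1}/2.
ψ is odd and sin(-u) is odd, so the integrand is even: ∫_{-pi}^{pi} ψ(u) sin(-u) du = 2∫_0^{pi} ψ(u) sin(-u) du.
Integrating by parts (boundary term plus one more integral), an antiderivative of (3*u + 1) sin(-u) is 3*u*cos(u) - 3*sin(u) + cos(u); evaluating from 0 to pi: ∫_{0}^{pi} (3*u + 1) sin(-u) du = (-3*pi - 1) - (1) = -3*pi - 2.
So ∫_{-pi}^{pi} ψ(u) sin(-u) du = -6*pi - 4.
Hence Im(c_{-1}) = (-1/(2*pi))·(-6*pi - 4) = 2/pi + 3.

2/pi + 3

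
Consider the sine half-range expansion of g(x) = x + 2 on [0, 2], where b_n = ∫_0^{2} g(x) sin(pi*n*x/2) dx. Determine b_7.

b_7 = ∫_0^{2} (x + 2) sin(7*pi*x/2) dx.
Integrating by parts (boundary term plus one more integral), an antiderivative of (x + 2) sin(7*pi*x/2) is -2*x*cos(7*pi*x/2)/(7*pi) + 4*sin(7*pi*x/2)/(49*pi**2) - 4*cos(7*pi*x/2)/(7*pi); evaluating from 0 to 2: ∫_{0}^{2} (x + 2) sin(7*pi*x/2) dx = (8/(7*pi)) - (-4/(7*pi)) = 12/(7*pi).
Hence b_7 = 12/(7*pi).

12/(7*pi)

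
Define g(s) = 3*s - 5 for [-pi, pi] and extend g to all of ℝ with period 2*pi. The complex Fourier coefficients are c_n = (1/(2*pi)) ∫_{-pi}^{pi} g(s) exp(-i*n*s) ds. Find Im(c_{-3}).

Since g is real-valued, Im(c_{-3}) = -(1/(2*pi)) ∫_{-pi}^{pi} g(s) sin(-3*s) ds = b_{3}/2.
Integrating by parts (boundary term plus one more integral), an antiderivative of (3*s - 5) sin(-3*s) is s*cos(3*s) - sin(3*s)/3 - 5*cos(3*s)/3; evaluating from -pi to pi: ∫_{-pi}^{pi} (3*s - 5) sin(-3*s) ds = (5/3 - pi) - (5/3 + pi) = -2*pi.
Hence Im(c_{-3}) = (-1/(2*pi))·(-2*pi) = 1.

1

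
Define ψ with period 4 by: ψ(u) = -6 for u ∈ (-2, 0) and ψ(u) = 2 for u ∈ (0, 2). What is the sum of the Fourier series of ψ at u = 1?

2

ψ is continuous at u = 1 with value 2, so the series converges to 2 there.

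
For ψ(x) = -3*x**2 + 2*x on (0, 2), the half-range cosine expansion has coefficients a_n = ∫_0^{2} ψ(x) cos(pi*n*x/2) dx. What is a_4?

a_4 = ∫_0^{2} (-3*x**2 + 2*x) cos(2*pi*x) dx.
Integrating by parts twice (tabular method), an antiderivative of (-3*x**2 + 2*x) cos(2*pi*x) is -3*x**2*sin(2*pi*x)/(2*pi) + x*sin(2*pi*x)/pi - 3*x*cos(2*pi*x)/(2*pi**2) + 3*sin(2*pi*x)/(4*pi**3) + cos(2*pi*x)/(2*pi**2); evaluating from 0 to 2: ∫_{0}^{2} (-3*x**2 + 2*x) cos(2*pi*x) dx = (-5/(2*pi**2)) - (1/(2*pi**2)) = -3/pi**2.
Hence a_4 = -3/pi**2.

-3/pi**2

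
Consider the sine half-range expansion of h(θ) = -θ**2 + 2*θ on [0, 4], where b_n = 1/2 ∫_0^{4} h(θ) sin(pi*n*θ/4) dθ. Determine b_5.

b_5 = 1/2 ∫_0^{4} (-θ**2 + 2*θ) sin(5*pi*θ/4) dθ.
Integrating by parts twice (tabular method), an antiderivative of (-θ**2 + 2*θ) sin(5*pi*θ/4) is 4*θ**2*cos(5*pi*θ/4)/(5*pi) - 32*θ*sin(5*pi*θ/4)/(25*pi**2) - 8*θ*cos(5*pi*θ/4)/(5*pi) + 32*sin(5*pi*θ/4)/(25*pi**2) - 128*cos(5*pi*θ/4)/(125*pi**3); evaluating from 0 to 4: ∫_{0}^{4} (-θ**2 + 2*θ) sin(5*pi*θ/4) dθ = (32*(4 - 25*pi**2)/(125*pi**3)) - (-128/(125*pi**3)) = 32*(8 - 25*pi**2)/(125*pi**3).
Hence b_5 = (1/2)·(32*(8 - 25*pi**2)/(125*pi**3)) = 16*(8 - 25*pi**2)/(125*pi**3).

16*(8 - 25*pi**2)/(125*pi**3)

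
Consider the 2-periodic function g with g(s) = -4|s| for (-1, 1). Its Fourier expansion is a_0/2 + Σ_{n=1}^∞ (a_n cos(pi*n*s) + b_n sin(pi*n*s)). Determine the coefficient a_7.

a_7 = ∫_{-1}^{1} g(s) cos(7*pi*s) ds.
g is even and cos(7*pi*s) is even, so the integrand is even and a_7 = 2 ∫_0^{1} g(s) cos(7*pi*s) ds.
Integrating by parts (boundary term plus one more integral), an antiderivative of (-4*s) cos(7*pi*s) is -4*s*sin(7*pi*s)/(7*pi) - 4*cos(7*pi*s)/(49*pi**2); evaluating from 0 to 1: ∫_{0}^{1} (-4*s) cos(7*pi*s) ds = (4/(49*pi**2)) - (-4/(49*pi**2)) = 8/(49*pi**2).
Hence a_7 = 2·(8/(49*pi**2)) = 16/(49*pi**2).

16/(49*pi**2)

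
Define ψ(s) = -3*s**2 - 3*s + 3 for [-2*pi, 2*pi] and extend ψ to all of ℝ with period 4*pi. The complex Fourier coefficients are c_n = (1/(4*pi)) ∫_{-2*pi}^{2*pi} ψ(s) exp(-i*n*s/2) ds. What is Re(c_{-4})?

Since ψ is real-valued, Re(c_{-4}) = (1/(4*pi)) ∫_{-2*pi}^{2*pi} ψ(s) cos(-2*s) ds = a_{4}/2.
Integrating by parts twice (tabular method), an antiderivative of (-3*s**2 - 3*s + 3) cos(-2*s) is -3*s**2*sin(2*s)/2 - 3*s*sin(2*s)/2 - 3*s*cos(2*s)/2 + 9*sin(2*s)/4 - 3*cos(2*s)/4; evaluating from -2*pi to 2*pi: ∫_{-2*pi}^{2*pi} (-3*s**2 - 3*s + 3) cos(-2*s) ds = (-3*pi - 3/4) - (-3/4 + 3*pi) = -6*pi.
Hence Re(c_{-4}) = (1/(4*pi))·(-6*pi) = -3/2.

-3/2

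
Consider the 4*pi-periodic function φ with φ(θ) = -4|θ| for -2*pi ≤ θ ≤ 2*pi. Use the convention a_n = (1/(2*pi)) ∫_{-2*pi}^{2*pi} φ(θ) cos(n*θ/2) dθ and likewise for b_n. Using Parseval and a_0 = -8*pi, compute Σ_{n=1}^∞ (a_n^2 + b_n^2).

Parseval: a_0^2/2 + Σ_{n≥1} (a_n^2+b_n^2) = (1/(2*pi)) ∫_{-2*pi}^{2*pi} φ(θ)^2 dθ = 128*pi**2/3.
Subtract a_0^2/2 = 32*pi**2: Σ (a_n^2+b_n^2) = 32*pi**2/3.

32*pi**2/3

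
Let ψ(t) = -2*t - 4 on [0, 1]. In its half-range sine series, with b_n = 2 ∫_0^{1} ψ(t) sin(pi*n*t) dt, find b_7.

-20/(7*pi)

b_7 = 2 ∫_0^{1} (-2*t - 4) sin(7*pi*t) dt.
Integrating by parts (boundary term plus one more integral), an antiderivative of (-2*t - 4) sin(7*pi*t) is 2*t*cos(7*pi*t)/(7*pi) - 2*sin(7*pi*t)/(49*pi**2) + 4*cos(7*pi*t)/(7*pi); evaluating from 0 to 1: ∫_{0}^{1} (-2*t - 4) sin(7*pi*t) dt = (-6/(7*pi)) - (4/(7*pi)) = -10/(7*pi).
Hence b_7 = 2·(-10/(7*pi)) = -20/(7*pi).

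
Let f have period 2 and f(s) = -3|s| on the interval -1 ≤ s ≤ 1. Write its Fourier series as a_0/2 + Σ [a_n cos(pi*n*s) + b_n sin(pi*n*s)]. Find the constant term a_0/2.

-3/2

a_0 = ∫_{-1}^{1} f(s) ds = -3.
So the constant term a_0/2 = -3/2.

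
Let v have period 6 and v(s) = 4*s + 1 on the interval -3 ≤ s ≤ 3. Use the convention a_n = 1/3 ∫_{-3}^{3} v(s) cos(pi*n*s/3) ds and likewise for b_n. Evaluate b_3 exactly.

8/pi

b_3 = 1/3 ∫_{-3}^{3} v(s) sin(pi*s) ds.
Integrating by parts (boundary term plus one more integral), an antiderivative of (4*s + 1) sin(pi*s) is -4*s*cos(pi*s)/pi + 4*sin(pi*s)/pi**2 - cos(pi*s)/pi; evaluating from -3 to 3: ∫_{-3}^{3} (4*s + 1) sin(pi*s) ds = (13/pi) - (-11/pi) = 24/pi.
Hence b_3 = (1/3)·(24/pi) = 8/pi.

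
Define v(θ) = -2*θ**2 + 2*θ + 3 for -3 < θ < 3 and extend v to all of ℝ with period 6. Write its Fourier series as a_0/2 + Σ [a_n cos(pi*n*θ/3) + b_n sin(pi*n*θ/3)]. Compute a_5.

a_5 = 1/3 ∫_{-3}^{3} v(θ) cos(5*pi*θ/3) dθ.
Integrating by parts twice (tabular method), an antiderivative of (-2*θ**2 + 2*θ + 3) cos(5*pi*θ/3) is -6*θ**2*sin(5*pi*θ/3)/(5*pi) + 6*θ*sin(5*pi*θ/3)/(5*pi) - 36*θ*cos(5*pi*θ/3)/(25*pi**2) + 108*sin(5*pi*θ/3)/(125*pi**3) + 9*sin(5*pi*θ/3)/(5*pi) + 18*cos(5*pi*θ/3)/(25*pi**2); evaluating from -3 to 3: ∫_{-3}^{3} (-2*θ**2 + 2*θ + 3) cos(5*pi*θ/3) dθ = (18/(5*pi**2)) - (-126/(25*pi**2)) = 216/(25*pi**2).
Hence a_5 = (1/3)·(216/(25*pi**2)) = 72/(25*pi**2).

72/(25*pi**2)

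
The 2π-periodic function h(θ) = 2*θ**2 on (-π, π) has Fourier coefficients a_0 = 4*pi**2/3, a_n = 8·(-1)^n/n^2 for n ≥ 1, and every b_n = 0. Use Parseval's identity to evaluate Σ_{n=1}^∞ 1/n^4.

pi**4/90

Parseval: a_0^2/2 + Σ a_n^2 = (1/π) ∫_{-π}^{π} h(θ)^2 dθ = 8*pi**4/5.
Subtract a_0^2/2 = 8*pi**4/9: Σ a_n^2 = 32*pi**4/45.
Since a_n^2 = 64/n^4, Σ 1/n^4 = pi**4/90.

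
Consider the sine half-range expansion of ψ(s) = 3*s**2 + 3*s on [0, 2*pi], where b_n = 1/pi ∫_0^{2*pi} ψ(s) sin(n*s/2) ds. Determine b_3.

b_3 = 1/pi ∫_0^{2*pi} (3*s**2 + 3*s) sin(3*s/2) ds.
Integrating by parts twice (tabular method), an antiderivative of (3*s**2 + 3*s) sin(3*s/2) is -2*s**2*cos(3*s/2) + 8*s*sin(3*s/2)/3 - 2*s*cos(3*s/2) + 4*sin(3*s/2)/3 + 16*cos(3*s/2)/9; evaluating from 0 to 2*pi: ∫_{0}^{2*pi} (3*s**2 + 3*s) sin(3*s/2) ds = (-16/9 + 4*pi + 8*pi**2) - (16/9) = -32/9 + 4*pi + 8*pi**2.
Hence b_3 = (1/pi)·(-32/9 + 4*pi + 8*pi**2) = -32/(9*pi) + 4 + 8*pi.

-32/(9*pi) + 4 + 8*pi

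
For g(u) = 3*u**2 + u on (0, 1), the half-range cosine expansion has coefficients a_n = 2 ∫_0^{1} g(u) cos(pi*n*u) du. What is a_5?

a_5 = 2 ∫_0^{1} (3*u**2 + u) cos(5*pi*u) du.
Integrating by parts twice (tabular method), an antiderivative of (3*u**2 + u) cos(5*pi*u) is 3*u**2*sin(5*pi*u)/(5*pi) + u*sin(5*pi*u)/(5*pi) + 6*u*cos(5*pi*u)/(25*pi**2) - 6*sin(5*pi*u)/(125*pi**3) + cos(5*pi*u)/(25*pi**2); evaluating from 0 to 1: ∫_{0}^{1} (3*u**2 + u) cos(5*pi*u) du = (-7/(25*pi**2)) - (1/(25*pi**2)) = -8/(25*pi**2).
Hence a_5 = 2·(-8/(25*pi**2)) = -16/(25*pi**2).

-16/(25*pi**2)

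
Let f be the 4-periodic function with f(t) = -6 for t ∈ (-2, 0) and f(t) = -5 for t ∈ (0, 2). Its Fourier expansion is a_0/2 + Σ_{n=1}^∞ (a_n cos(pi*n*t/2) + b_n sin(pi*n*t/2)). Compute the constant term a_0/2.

a_0 = 1/2 ∫_{-2}^{2} f(t) dt = 1/2 · (-22) = -11.
So the constant term a_0/2 = -11/2.

-11/2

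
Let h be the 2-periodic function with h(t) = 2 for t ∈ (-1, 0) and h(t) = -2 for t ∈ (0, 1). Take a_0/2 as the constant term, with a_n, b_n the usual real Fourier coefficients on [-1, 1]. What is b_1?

-8/pi

b_1 = ∫_{-1}^{1} h(t) sin(pi*t) dt.
h is odd and sin(pi*t) is odd, so the integrand is even and b_1 = 2 ∫_0^{1} h(t) sin(pi*t) dt.
Directly, an antiderivative of (-2) sin(pi*t) is 2*cos(pi*t)/pi; evaluating from 0 to 1: ∫_{0}^{1} (-2) sin(pi*t) dt = (-2/pi) - (2/pi) = -4/pi.
Hence b_1 = 2·(-4/pi) = -8/pi.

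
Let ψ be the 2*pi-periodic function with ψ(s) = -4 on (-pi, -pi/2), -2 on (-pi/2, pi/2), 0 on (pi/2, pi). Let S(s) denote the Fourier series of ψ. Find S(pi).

-2

At s = pi the one-sided limits are ψ(pi^-) = 0 and ψ(pi^+) = -4.
By Dirichlet's theorem the series converges to their average, [(0) + (-4)]/2 = -2.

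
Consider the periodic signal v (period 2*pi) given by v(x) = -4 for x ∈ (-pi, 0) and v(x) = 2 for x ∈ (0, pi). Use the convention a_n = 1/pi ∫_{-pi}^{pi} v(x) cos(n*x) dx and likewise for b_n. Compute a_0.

-2

a_0 = 1/pi ∫_{-pi}^{pi} v(x) dx = 1/pi · (-2*pi) = -2.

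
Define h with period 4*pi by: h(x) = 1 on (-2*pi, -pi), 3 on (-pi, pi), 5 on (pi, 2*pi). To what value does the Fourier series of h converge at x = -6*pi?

x = -6*pi differs from x = -2*pi by -1 full period(s), and the series is 4*pi-periodic.
At x = -2*pi the one-sided limits are h(-2*pi^-) = 5 and h(-2*pi^+) = 1.
By Dirichlet's theorem the series converges to their average, [(5) + (1)]/2 = 3.

3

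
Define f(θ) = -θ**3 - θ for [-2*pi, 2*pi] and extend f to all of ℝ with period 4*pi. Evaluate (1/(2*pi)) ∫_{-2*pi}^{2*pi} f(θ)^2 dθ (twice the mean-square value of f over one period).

8*pi**2*(35 + 168*pi**2 + 240*pi**4)/105

(1/(2*pi)) ∫_{-2*pi}^{2*pi} f(θ)^2 dθ = (1/(2*pi)) · (16*pi**3*(35 + 168*pi**2 + 240*pi**4)/105) = 8*pi**2*(35 + 168*pi**2 + 240*pi**4)/105.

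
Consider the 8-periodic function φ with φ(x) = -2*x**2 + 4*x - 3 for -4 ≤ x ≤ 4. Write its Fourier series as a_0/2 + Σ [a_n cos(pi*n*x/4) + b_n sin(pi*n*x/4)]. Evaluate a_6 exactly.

a_6 = 1/4 ∫_{-4}^{4} φ(x) cos(3*pi*x/2) dx.
Integrating by parts twice (tabular method), an antiderivative of (-2*x**2 + 4*x - 3) cos(3*pi*x/2) is -4*x**2*sin(3*pi*x/2)/(3*pi) + 8*x*sin(3*pi*x/2)/(3*pi) - 16*x*cos(3*pi*x/2)/(9*pi**2) - 2*sin(3*pi*x/2)/pi + 32*sin(3*pi*x/2)/(27*pi**3) + 16*cos(3*pi*x/2)/(9*pi**2); evaluating from -4 to 4: ∫_{-4}^{4} (-2*x**2 + 4*x - 3) cos(3*pi*x/2) dx = (-16/(3*pi**2)) - (80/(9*pi**2)) = -128/(9*pi**2).
Hence a_6 = (1/4)·(-128/(9*pi**2)) = -32/(9*pi**2).

-32/(9*pi**2)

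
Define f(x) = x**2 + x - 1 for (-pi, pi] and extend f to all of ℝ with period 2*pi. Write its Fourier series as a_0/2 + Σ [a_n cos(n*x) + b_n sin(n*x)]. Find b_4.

b_4 = 1/pi ∫_{-pi}^{pi} f(x) sin(4*x) dx.
Integrating by parts twice (tabular method), an antiderivative of (x**2 + x - 1) sin(4*x) is -x**2*cos(4*x)/4 + x*sin(4*x)/8 - x*cos(4*x)/4 + sin(4*x)/16 + 9*cos(4*x)/32; evaluating from -pi to pi: ∫_{-pi}^{pi} (x**2 + x - 1) sin(4*x) dx = (-pi**2/4 - pi/4 + 9/32) - (-pi**2/4 + 9/32 + pi/4) = -pi/2.
Hence b_4 = (1/pi)·(-pi/2) = -1/2.

-1/2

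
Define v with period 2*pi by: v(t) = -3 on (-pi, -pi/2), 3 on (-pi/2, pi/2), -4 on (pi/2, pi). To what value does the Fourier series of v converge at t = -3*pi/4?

v is continuous at t = -3*pi/4 with value -3, so the series converges to -3 there.

-3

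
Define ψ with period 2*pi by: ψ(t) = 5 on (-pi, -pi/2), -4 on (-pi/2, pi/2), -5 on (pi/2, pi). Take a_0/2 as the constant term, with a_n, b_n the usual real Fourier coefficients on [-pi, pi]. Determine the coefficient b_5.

-2/pi

b_5 = 1/pi ∫_{-pi}^{pi} ψ(t) sin(5*t) dt.
Split the integral at the breakpoints.
Directly, an antiderivative of (5) sin(5*t) is -cos(5*t); evaluating from -pi to -pi/2: ∫_{-pi}^{-pi/2} (5) sin(5*t) dt = (0) - (1) = -1.
Directly, an antiderivative of (-4) sin(5*t) is 4*cos(5*t)/5; evaluating from -pi/2 to pi/2: ∫_{-pi/2}^{pi/2} (-4) sin(5*t) dt = (0) - (0) = 0.
Directly, an antiderivative of (-5) sin(5*t) is cos(5*t); evaluating from pi/2 to pi: ∫_{pi/2}^{pi} (-5) sin(5*t) dt = (-1) - (0) = -1.
Summing the pieces and multiplying by (1/pi) gives b_5 = -2/pi.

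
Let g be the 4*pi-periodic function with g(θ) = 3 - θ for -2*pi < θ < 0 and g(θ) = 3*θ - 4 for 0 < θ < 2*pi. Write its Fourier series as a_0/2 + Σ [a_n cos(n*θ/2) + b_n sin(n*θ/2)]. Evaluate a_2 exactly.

a_2 = (1/(2*pi)) ∫_{-2*pi}^{2*pi} g(θ) cos(θ) dθ.
Split the integral at the breakpoints.
Integrating by parts (boundary term plus one more integral), an antiderivative of (3 - θ) cos(θ) is -θ*sin(θ) + 3*sin(θ) - cos(θ); evaluating from -2*pi to 0: ∫_{-2*pi}^{0} (3 - θ) cos(θ) dθ = (-1) - (-1) = 0.
Integrating by parts (boundary term plus one more integral), an antiderivative of (3*θ - 4) cos(θ) is 3*θ*sin(θ) - 4*sin(θ) + 3*cos(θ); evaluating from 0 to 2*pi: ∫_{0}^{2*pi} (3*θ - 4) cos(θ) dθ = (3) - (3) = 0.
Summing the pieces and multiplying by (1/(2*pi)) gives a_2 = 0.

0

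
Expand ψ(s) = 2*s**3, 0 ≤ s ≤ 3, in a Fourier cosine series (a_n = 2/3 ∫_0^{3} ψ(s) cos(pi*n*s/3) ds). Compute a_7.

324*(4 - 49*pi**2)/(2401*pi**4)

a_7 = 2/3 ∫_0^{3} (2*s**3) cos(7*pi*s/3) ds.
Integrating by parts three times (tabular method), an antiderivative of (2*s**3) cos(7*pi*s/3) is 6*s**3*sin(7*pi*s/3)/(7*pi) + 54*s**2*cos(7*pi*s/3)/(49*pi**2) - 324*s*sin(7*pi*s/3)/(343*pi**3) - 972*cos(7*pi*s/3)/(2401*pi**4); evaluating from 0 to 3: ∫_{0}^{3} (2*s**3) cos(7*pi*s/3) ds = (486*(2 - 49*pi**2)/(2401*pi**4)) - (-972/(2401*pi**4)) = 486*(4 - 49*pi**2)/(2401*pi**4).
Hence a_7 = (2/3)·(486*(4 - 49*pi**2)/(2401*pi**4)) = 324*(4 - 49*pi**2)/(2401*pi**4).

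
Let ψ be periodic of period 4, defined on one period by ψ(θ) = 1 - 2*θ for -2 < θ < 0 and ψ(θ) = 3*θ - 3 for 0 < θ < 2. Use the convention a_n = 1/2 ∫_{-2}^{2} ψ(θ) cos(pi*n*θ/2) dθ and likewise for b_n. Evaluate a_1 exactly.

-20/pi**2

a_1 = 1/2 ∫_{-2}^{2} ψ(θ) cos(pi*θ/2) dθ.
Split the integral at the breakpoints.
Integrating by parts (boundary term plus one more integral), an antiderivative of (1 - 2*θ) cos(pi*θ/2) is -4*θ*sin(pi*θ/2)/pi + 2*sin(pi*θ/2)/pi - 8*cos(pi*θ/2)/pi**2; evaluating from -2 to 0: ∫_{-2}^{0} (1 - 2*θ) cos(pi*θ/2) dθ = (-8/pi**2) - (8/pi**2) = -16/pi**2.
Integrating by parts (boundary term plus one more integral), an antiderivative of (3*θ - 3) cos(pi*θ/2) is 6*θ*sin(pi*θ/2)/pi - 6*sin(pi*θ/2)/pi + 12*cos(pi*θ/2)/pi**2; evaluating from 0 to 2: ∫_{0}^{2} (3*θ - 3) cos(pi*θ/2) dθ = (-12/pi**2) - (12/pi**2) = -24/pi**2.
Summing the pieces and multiplying by (1/2) gives a_1 = -20/pi**2.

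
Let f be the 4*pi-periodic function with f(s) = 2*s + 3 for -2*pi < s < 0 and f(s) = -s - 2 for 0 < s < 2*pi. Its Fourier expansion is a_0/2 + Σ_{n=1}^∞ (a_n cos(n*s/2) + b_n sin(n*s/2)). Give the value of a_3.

4/(3*pi)

a_3 = (1/(2*pi)) ∫_{-2*pi}^{2*pi} f(s) cos(3*s/2) ds.
Split the integral at the breakpoints.
Integrating by parts (boundary term plus one more integral), an antiderivative of (2*s + 3) cos(3*s/2) is 4*s*sin(3*s/2)/3 + 2*sin(3*s/2) + 8*cos(3*s/2)/9; evaluating from -2*pi to 0: ∫_{-2*pi}^{0} (2*s + 3) cos(3*s/2) ds = (8/9) - (-8/9) = 16/9.
Integrating by parts (boundary term plus one more integral), an antiderivative of (-s - 2) cos(3*s/2) is -2*s*sin(3*s/2)/3 - 4*sin(3*s/2)/3 - 4*cos(3*s/2)/9; evaluating from 0 to 2*pi: ∫_{0}^{2*pi} (-s - 2) cos(3*s/2) ds = (4/9) - (-4/9) = 8/9.
Summing the pieces and multiplying by (1/(2*pi)) gives a_3 = 4/(3*pi).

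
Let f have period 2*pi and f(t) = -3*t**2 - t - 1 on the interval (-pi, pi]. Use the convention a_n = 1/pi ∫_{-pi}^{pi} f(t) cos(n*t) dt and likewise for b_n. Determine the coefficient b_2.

b_2 = 1/pi ∫_{-pi}^{pi} f(t) sin(2*t) dt.
Integrating by parts twice (tabular method), an antiderivative of (-3*t**2 - t - 1) sin(2*t) is 3*t**2*cos(2*t)/2 - 3*t*sin(2*t)/2 + t*cos(2*t)/2 - sin(2*t)/4 - cos(2*t)/4; evaluating from -pi to pi: ∫_{-pi}^{pi} (-3*t**2 - t - 1) sin(2*t) dt = (-1/4 + pi/2 + 3*pi**2/2) - (-pi/2 - 1/4 + 3*pi**2/2) = pi.
Hence b_2 = (1/pi)·(pi) = 1.

1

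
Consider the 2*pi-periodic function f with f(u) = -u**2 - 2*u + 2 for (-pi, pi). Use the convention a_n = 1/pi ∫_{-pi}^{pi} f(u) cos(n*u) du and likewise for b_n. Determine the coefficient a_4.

a_4 = 1/pi ∫_{-pi}^{pi} f(u) cos(4*u) du.
Integrating by parts twice (tabular method), an antiderivative of (-u**2 - 2*u + 2) cos(4*u) is -u**2*sin(4*u)/4 - u*sin(4*u)/2 - u*cos(4*u)/8 + 17*sin(4*u)/32 - cos(4*u)/8; evaluating from -pi to pi: ∫_{-pi}^{pi} (-u**2 - 2*u + 2) cos(4*u) du = (-pi/8 - 1/8) - (-1/8 + pi/8) = -pi/4.
Hence a_4 = (1/pi)·(-pi/4) = -1/4.

-1/4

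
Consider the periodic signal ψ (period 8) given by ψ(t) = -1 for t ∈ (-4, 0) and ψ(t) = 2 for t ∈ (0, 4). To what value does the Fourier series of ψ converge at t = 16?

1/2

t = 16 differs from t = 0 by 2 full period(s), and the series is 8-periodic.
At t = 0 the one-sided limits are ψ(0^-) = -1 and ψ(0^+) = 2.
By Dirichlet's theorem the series converges to their average, [(-1) + (2)]/2 = 1/2.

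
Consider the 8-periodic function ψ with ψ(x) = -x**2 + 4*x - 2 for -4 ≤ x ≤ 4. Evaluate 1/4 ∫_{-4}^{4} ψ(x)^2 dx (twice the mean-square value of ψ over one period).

1/4 ∫_{-4}^{4} ψ(x)^2 dx = 1/4 · (19424/15) = 4856/15.

4856/15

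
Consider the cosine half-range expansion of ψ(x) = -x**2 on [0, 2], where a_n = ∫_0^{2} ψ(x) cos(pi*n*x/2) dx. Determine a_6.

-4/(9*pi**2)

a_6 = ∫_0^{2} (-x**2) cos(3*pi*x) dx.
Integrating by parts twice (tabular method), an antiderivative of (-x**2) cos(3*pi*x) is -x**2*sin(3*pi*x)/(3*pi) - 2*x*cos(3*pi*x)/(9*pi**2) + 2*sin(3*pi*x)/(27*pi**3); evaluating from 0 to 2: ∫_{0}^{2} (-x**2) cos(3*pi*x) dx = (-4/(9*pi**2)) - (0) = -4/(9*pi**2).
Hence a_6 = -4/(9*pi**2).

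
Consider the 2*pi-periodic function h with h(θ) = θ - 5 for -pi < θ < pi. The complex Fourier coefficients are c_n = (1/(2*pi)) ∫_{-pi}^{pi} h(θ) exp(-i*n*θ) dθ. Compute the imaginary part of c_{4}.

Since h is real-valued, Im(c_{4}) = -(1/(2*pi)) ∫_{-pi}^{pi} h(θ) sin(4*θ) dθ = -b_{4}/2.
Integrating by parts (boundary term plus one more integral), an antiderivative of (θ - 5) sin(4*θ) is -θ*cos(4*θ)/4 + sin(4*θ)/16 + 5*cos(4*θ)/4; evaluating from -pi to pi: ∫_{-pi}^{pi} (θ - 5) sin(4*θ) dθ = (5/4 - pi/4) - (pi/4 + 5/4) = -pi/2.
Hence Im(c_{4}) = (-1/(2*pi))·(-pi/2) = 1/4.

1/4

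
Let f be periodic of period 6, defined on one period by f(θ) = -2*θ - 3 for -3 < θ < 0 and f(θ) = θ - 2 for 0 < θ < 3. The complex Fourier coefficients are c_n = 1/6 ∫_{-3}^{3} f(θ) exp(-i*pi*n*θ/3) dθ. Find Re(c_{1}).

Since f is real-valued, Re(c_{1}) = 1/6 ∫_{-3}^{3} f(θ) cos(pi*θ/3) dθ = a_{1}/2.
Split the integral at the breakpoints.
Integrating by parts (boundary term plus one more integral), an antiderivative of (-2*θ - 3) cos(pi*θ/3) is -6*θ*sin(pi*θ/3)/pi - 9*sin(pi*θ/3)/pi - 18*cos(pi*θ/3)/pi**2; evaluating from -3 to 0: ∫_{-3}^{0} (-2*θ - 3) cos(pi*θ/3) dθ = (-18/pi**2) - (18/pi**2) = -36/pi**2.
Integrating by parts (boundary term plus one more integral), an antiderivative of (θ - 2) cos(pi*θ/3) is 3*θ*sin(pi*θ/3)/pi - 6*sin(pi*θ/3)/pi + 9*cos(pi*θ/3)/pi**2; evaluating from 0 to 3: ∫_{0}^{3} (θ - 2) cos(pi*θ/3) dθ = (-9/pi**2) - (9/pi**2) = -18/pi**2.
So ∫_{-3}^{3} f(θ) cos(pi*θ/3) dθ = -54/pi**2.
Hence Re(c_{1}) = (1/6)·(-54/pi**2) = -9/pi**2.

-9/pi**2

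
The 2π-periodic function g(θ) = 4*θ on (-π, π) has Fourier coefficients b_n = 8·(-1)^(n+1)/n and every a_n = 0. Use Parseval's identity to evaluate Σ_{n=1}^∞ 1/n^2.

pi**2/6

Parseval: Σ b_n^2 = (1/π) ∫_{-π}^{π} g(θ)^2 dθ = 32*pi**2/3.
Σ b_n^2 = Σ 64/n^2, so Σ 1/n^2 = (32*pi**2/3)/64 = pi**2/6.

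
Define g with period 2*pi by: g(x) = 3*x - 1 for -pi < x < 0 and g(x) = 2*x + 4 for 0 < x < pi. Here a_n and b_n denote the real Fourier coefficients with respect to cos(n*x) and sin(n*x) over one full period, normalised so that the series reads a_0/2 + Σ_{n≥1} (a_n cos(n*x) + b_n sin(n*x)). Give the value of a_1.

a_1 = 1/pi ∫_{-pi}^{pi} g(x) cos(x) dx.
Split the integral at the breakpoints.
Integrating by parts (boundary term plus one more integral), an antiderivative of (3*x - 1) cos(x) is 3*x*sin(x) - sin(x) + 3*cos(x); evaluating from -pi to 0: ∫_{-pi}^{0} (3*x - 1) cos(x) dx = (3) - (-3) = 6.
Integrating by parts (boundary term plus one more integral), an antiderivative of (2*x + 4) cos(x) is 2*x*sin(x) + 4*sin(x) + 2*cos(x); evaluating from 0 to pi: ∫_{0}^{pi} (2*x + 4) cos(x) dx = (-2) - (2) = -4.
Summing the pieces and multiplying by (1/pi) gives a_1 = 2/pi.

2/pi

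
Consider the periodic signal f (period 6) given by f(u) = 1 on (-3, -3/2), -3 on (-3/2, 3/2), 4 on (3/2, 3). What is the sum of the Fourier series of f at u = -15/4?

u = -15/4 differs from u = 9/4 by -1 full period(s), and the series is 6-periodic.
f is continuous at u = 9/4 with value 4, so the series converges to 4 there.

4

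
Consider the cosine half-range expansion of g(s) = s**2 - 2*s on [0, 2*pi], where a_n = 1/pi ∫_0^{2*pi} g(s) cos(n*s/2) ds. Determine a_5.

a_5 = 1/pi ∫_0^{2*pi} (s**2 - 2*s) cos(5*s/2) ds.
Integrating by parts twice (tabular method), an antiderivative of (s**2 - 2*s) cos(5*s/2) is 2*s**2*sin(5*s/2)/5 - 4*s*sin(5*s/2)/5 + 8*s*cos(5*s/2)/25 - 16*sin(5*s/2)/125 - 8*cos(5*s/2)/25; evaluating from 0 to 2*pi: ∫_{0}^{2*pi} (s**2 - 2*s) cos(5*s/2) ds = (8/25 - 16*pi/25) - (-8/25) = 16/25 - 16*pi/25.
Hence a_5 = (1/pi)·(16/25 - 16*pi/25) = 16*(1 - pi)/(25*pi).

16*(1 - pi)/(25*pi)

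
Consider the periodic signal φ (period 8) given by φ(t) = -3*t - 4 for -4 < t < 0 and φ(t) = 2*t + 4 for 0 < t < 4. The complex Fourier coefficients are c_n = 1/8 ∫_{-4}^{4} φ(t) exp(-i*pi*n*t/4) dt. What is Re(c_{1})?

-20/pi**2

Since φ is real-valued, Re(c_{1}) = 1/8 ∫_{-4}^{4} φ(t) cos(pi*t/4) dt = a_{1}/2.
Split the integral at the breakpoints.
Integrating by parts (boundary term plus one more integral), an antiderivative of (-3*t - 4) cos(pi*t/4) is -12*t*sin(pi*t/4)/pi - 16*sin(pi*t/4)/pi - 48*cos(pi*t/4)/pi**2; evaluating from -4 to 0: ∫_{-4}^{0} (-3*t - 4) cos(pi*t/4) dt = (-48/pi**2) - (48/pi**2) = -96/pi**2.
Integrating by parts (boundary term plus one more integral), an antiderivative of (2*t + 4) cos(pi*t/4) is 8*t*sin(pi*t/4)/pi + 16*sin(pi*t/4)/pi + 32*cos(pi*t/4)/pi**2; evaluating from 0 to 4: ∫_{0}^{4} (2*t + 4) cos(pi*t/4) dt = (-32/pi**2) - (32/pi**2) = -64/pi**2.
So ∫_{-4}^{4} φ(t) cos(pi*t/4) dt = -160/pi**2.
Hence Re(c_{1}) = (1/8)·(-160/pi**2) = -20/pi**2.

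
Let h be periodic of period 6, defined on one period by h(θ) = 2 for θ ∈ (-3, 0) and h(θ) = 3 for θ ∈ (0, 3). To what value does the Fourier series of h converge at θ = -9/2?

3

θ = -9/2 differs from θ = 3/2 by -1 full period(s), and the series is 6-periodic.
h is continuous at θ = 3/2 with value 3, so the series converges to 3 there.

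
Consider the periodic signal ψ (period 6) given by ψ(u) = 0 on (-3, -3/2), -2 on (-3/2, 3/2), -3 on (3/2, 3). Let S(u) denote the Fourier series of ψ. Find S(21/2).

u = 21/2 differs from u = -3/2 by 2 full period(s), and the series is 6-periodic.
At u = -3/2 the one-sided limits are ψ(-3/2^-) = 0 and ψ(-3/2^+) = -2.
By Dirichlet's theorem the series converges to their average, [(0) + (-2)]/2 = -1.

-1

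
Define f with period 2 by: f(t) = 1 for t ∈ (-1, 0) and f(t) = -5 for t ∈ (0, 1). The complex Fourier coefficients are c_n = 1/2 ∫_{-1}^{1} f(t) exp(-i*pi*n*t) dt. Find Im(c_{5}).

6/(5*pi)

Since f is real-valued, Im(c_{5}) = -1/2 ∫_{-1}^{1} f(t) sin(5*pi*t) dt = -b_{5}/2.
Split the integral at the breakpoints.
Directly, an antiderivative of (1) sin(5*pi*t) is -cos(5*pi*t)/(5*pi); evaluating from -1 to 0: ∫_{-1}^{0} (1) sin(5*pi*t) dt = (-1/(5*pi)) - (1/(5*pi)) = -2/(5*pi).
Directly, an antiderivative of (-5) sin(5*pi*t) is cos(5*pi*t)/pi; evaluating from 0 to 1: ∫_{0}^{1} (-5) sin(5*pi*t) dt = (-1/pi) - (1/pi) = -2/pi.
So ∫_{-1}^{1} f(t) sin(5*pi*t) dt = -12/(5*pi).
Hence Im(c_{5}) = (-1/2)·(-12/(5*pi)) = 6/(5*pi).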